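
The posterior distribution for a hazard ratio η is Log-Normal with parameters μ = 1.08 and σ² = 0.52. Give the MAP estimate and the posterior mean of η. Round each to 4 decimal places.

Mode = exp(μ − σ²) = exp(0.56) = 1.7507.
Mean = exp(μ + σ²/2) = exp(1.340) = 3.8190.
Mean > mode: the posterior has a right tail.

η_MAP = 1.7507, E[η|data] = 3.8190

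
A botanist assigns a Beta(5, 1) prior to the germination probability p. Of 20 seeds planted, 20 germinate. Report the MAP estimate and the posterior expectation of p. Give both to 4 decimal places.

MAP = 1.0000; posterior mean = 0.9615

Posterior: Beta(5+20, 1+0) = Beta(25, 1).
Since β = 1 ≤ 1 and α > 1, the Beta density is monotone increasing on [0,1]; the mode is at 1.
Mean = 25/(25+1) = 0.9615.
Mode > mean: the posterior has a left tail.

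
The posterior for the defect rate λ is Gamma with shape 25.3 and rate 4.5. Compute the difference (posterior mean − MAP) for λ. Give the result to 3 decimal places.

Mode = (α−1)/β = 24.3/4.5 = 5.400.
Mean = α/β = 25.3/4.5 = 5.622.
Difference = 5.622 − 5.400 = 0.222.
The posterior is right-skewed, so the mean exceeds the mode.

0.222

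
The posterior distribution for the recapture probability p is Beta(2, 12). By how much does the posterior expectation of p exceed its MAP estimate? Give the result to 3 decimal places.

Mode = (2−1)/(2+12−2) = 1/12 = 0.083.
Mean = 2/(2+12) = 2/14 = 0.143.
Difference = 0.143 − 0.083 = 0.060.

0.060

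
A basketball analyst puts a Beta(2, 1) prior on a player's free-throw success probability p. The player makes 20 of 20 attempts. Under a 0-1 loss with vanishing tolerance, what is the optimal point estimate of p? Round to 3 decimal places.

1.000

Posterior: Beta(2+20, 1+0) = Beta(22, 1).
Since β = 1 ≤ 1 and α > 1, the Beta density is monotone increasing on [0,1]; the mode is at 1.
Mean = 22/(22+1) = 0.957.
This is the posterior mode — the MAP estimate.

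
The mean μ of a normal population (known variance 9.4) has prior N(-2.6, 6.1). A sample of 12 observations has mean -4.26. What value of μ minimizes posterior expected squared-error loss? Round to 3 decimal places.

-4.071

Posterior for μ is Normal. Precision-weighted mean: (1/6.1·-2.6 + 12/9.4·-4.26) / (1/6.1 + 12/9.4) = -4.071.
A Normal posterior is symmetric, so mode = mean.
Squared-error loss ⇒ the optimal estimator is the posterior mean.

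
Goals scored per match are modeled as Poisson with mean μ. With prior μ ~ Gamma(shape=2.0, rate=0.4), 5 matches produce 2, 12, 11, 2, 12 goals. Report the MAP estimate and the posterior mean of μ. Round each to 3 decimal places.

MAP estimate = 7.407, posterior mean = 7.593

Σ counts = 39. Posterior: Gamma(shape = 2.0+39 = 41.0, rate = 0.4+5 = 5.4).
Mode = (α−1)/β = 40.0/5.4 = 7.407.
Mean = α/β = 41.0/5.4 = 7.593.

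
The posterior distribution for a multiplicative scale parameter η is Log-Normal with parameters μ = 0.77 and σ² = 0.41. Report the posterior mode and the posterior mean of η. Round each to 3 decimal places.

Mode = exp(μ − σ²) = exp(0.36) = 1.433.
Mean = exp(μ + σ²/2) = exp(0.975) = 2.651.

MAP = 1.433, posterior mean = 2.651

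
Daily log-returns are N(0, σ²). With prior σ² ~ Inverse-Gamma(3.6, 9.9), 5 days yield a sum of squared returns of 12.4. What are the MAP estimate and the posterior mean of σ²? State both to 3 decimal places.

MAP = 2.268, posterior mean = 3.157

Posterior: Inverse-Gamma(shape = 3.6+5/2 = 6.1, scale = 9.9+12.4/2 = 16.1).
Mode = β/(α+1) = 16.1/7.1 = 2.268.
Mean = β/(α−1) = 16.1/5.1 = 3.157.
Mean > mode: the posterior has a right tail.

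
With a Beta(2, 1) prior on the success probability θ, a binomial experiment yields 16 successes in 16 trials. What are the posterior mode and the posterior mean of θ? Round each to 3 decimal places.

Posterior: Beta(2+16, 1+0) = Beta(18, 1).
Since β = 1 ≤ 1 and α > 1, the Beta density is monotone increasing on [0,1]; the mode is at 1.
Mean = 18/(18+1) = 0.947.
Left-skewed posterior ⇒ mean < mode.

MAP = 1.000; posterior mean = 0.947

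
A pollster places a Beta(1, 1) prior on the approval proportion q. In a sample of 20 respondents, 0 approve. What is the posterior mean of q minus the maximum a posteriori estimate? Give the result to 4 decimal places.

Posterior: Beta(1+0, 1+20) = Beta(1, 21).
Since α = 1 ≤ 1 and β > 1, the Beta density is monotone decreasing on [0,1]; the mode is at 0.
Mean = 1/(1+21) = 0.0455.
Difference = 0.0455 − 0.0000 = 0.0455.
The posterior is right-skewed, so the mean exceeds the mode.

0.0455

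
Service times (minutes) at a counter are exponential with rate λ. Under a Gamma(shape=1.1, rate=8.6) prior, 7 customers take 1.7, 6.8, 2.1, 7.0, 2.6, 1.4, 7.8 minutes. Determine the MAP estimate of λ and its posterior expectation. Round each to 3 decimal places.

MAP estimate = 0.187, posterior expectation = 0.213

Σ times = 29.4. Posterior: Gamma(shape = 1.1+7 = 8.1, rate = 8.6+29.4 = 38.0).
Mode = (α−1)/β = 7.1/38.0 = 0.187.
Mean = α/β = 8.1/38.0 = 0.213.
Right-skewed posterior ⇒ mode < mean.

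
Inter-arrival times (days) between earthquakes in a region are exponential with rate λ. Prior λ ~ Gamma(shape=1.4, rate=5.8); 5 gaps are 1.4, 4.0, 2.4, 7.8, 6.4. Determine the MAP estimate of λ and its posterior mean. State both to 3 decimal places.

Σ times = 22.0. Posterior: Gamma(shape = 1.4+5 = 6.4, rate = 5.8+22.0 = 27.8).
Mode = (α−1)/β = 5.4/27.8 = 0.194.
Mean = α/β = 6.4/27.8 = 0.230.

MAP: 0.194. Posterior mean: 0.230.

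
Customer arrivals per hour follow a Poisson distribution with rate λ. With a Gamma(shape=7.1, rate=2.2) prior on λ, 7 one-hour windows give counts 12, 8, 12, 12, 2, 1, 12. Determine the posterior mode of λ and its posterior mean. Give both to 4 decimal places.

MAP: 7.0761. Posterior mean: 7.1848.

Σ counts = 59. Posterior: Gamma(shape = 7.1+59 = 66.1, rate = 2.2+7 = 9.2).
Mode = (α−1)/β = 65.1/9.2 = 7.0761.
Mean = α/β = 66.1/9.2 = 7.1848.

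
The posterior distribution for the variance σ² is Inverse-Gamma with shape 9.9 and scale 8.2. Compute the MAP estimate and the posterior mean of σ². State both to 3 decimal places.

MAP = 0.752, posterior mean = 0.921

Mode = β/(α+1) = 8.2/10.9 = 0.752.
Mean = β/(α−1) = 8.2/8.9 = 0.921.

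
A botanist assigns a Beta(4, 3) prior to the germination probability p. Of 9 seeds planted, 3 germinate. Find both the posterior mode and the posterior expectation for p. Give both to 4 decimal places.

MAP = 0.4286; posterior mean = 0.4375

Posterior: Beta(4+3, 3+6) = Beta(7, 9).
Mode = (7−1)/(7+9−2) = 6/14 = 0.4286.
Mean = 7/(7+9) = 7/16 = 0.4375.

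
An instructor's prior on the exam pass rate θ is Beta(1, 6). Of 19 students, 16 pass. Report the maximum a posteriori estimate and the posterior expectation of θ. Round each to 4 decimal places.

MAP: 0.6667. Posterior mean: 0.6538.

Posterior: Beta(1+16, 6+3) = Beta(17, 9).
Mode = (17−1)/(17+9−2) = 16/24 = 0.6667.
Mean = 17/(17+9) = 17/26 = 0.6538.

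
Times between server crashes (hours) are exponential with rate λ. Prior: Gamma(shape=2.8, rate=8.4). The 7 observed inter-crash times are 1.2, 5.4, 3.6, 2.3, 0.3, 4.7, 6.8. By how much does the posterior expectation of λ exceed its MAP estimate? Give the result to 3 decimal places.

0.031

Σ times = 24.3. Posterior: Gamma(shape = 2.8+7 = 9.8, rate = 8.4+24.3 = 32.7).
Mode = (α−1)/β = 8.8/32.7 = 0.269.
Mean = α/β = 9.8/32.7 = 0.300.
Difference = 0.300 − 0.269 = 0.031.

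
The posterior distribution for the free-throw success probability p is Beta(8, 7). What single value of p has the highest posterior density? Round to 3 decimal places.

Mode = (8−1)/(8+7−2) = 7/13 = 0.538.
Mean = 8/(8+7) = 8/15 = 0.533.
This is the posterior mode — the MAP estimate.

0.538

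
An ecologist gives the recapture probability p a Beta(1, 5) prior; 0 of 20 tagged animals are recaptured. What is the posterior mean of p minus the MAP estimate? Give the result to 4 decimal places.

0.0385

Posterior: Beta(1+0, 5+20) = Beta(1, 25).
Since α = 1 ≤ 1 and β > 1, the Beta density is monotone decreasing on [0,1]; the mode is at 0.
Mean = 1/(1+25) = 0.0385.
Difference = 0.0385 − 0.0000 = 0.0385.
The mean is pulled above the mode by the posterior's right skew.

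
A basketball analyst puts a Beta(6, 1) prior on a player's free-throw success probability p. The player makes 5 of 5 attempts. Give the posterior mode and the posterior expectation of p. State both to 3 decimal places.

Posterior: Beta(6+5, 1+0) = Beta(11, 1).
Since β = 1 ≤ 1 and α > 1, the Beta density is monotone increasing on [0,1]; the mode is at 1.
Mean = 11/(11+1) = 0.917.
Mode > mean: the posterior has a left tail.

p_MAP = 1.000, E[p|data] = 0.917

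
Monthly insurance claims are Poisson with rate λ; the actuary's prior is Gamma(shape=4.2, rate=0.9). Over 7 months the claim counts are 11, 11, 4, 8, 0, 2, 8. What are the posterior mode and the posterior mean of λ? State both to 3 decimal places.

Σ counts = 44. Posterior: Gamma(shape = 4.2+44 = 48.2, rate = 0.9+7 = 7.9).
Mode = (α−1)/β = 47.2/7.9 = 5.975.
Mean = α/β = 48.2/7.9 = 6.101.
The posterior is right-skewed, so the mean exceeds the mode.

MAP = 5.975; posterior mean = 6.101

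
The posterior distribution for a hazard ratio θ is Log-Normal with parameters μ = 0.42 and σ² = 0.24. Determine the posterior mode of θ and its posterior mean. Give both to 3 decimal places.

Mode = exp(μ − σ²) = exp(0.18) = 1.197.
Mean = exp(μ + σ²/2) = exp(0.540) = 1.716.

θ_MAP = 1.197, E[θ|data] = 1.716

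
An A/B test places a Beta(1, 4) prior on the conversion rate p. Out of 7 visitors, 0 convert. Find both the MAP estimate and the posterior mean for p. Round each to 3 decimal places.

MAP = 0.000; posterior mean = 0.083

Posterior: Beta(1+0, 4+7) = Beta(1, 11).
Since α = 1 ≤ 1 and β > 1, the Beta density is monotone decreasing on [0,1]; the mode is at 0.
Mean = 1/(1+11) = 0.083.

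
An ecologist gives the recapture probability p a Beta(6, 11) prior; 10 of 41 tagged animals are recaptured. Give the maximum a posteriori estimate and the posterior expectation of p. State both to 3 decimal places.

MAP = 0.268; posterior mean = 0.276

Posterior: Beta(6+10, 11+31) = Beta(16, 42).
Mode = (16−1)/(16+42−2) = 15/56 = 0.268.
Mean = 16/(16+42) = 16/58 = 0.276.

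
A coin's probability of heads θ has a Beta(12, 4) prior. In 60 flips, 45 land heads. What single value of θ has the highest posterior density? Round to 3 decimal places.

0.757

Posterior: Beta(12+45, 4+15) = Beta(57, 19).
Mode = (57−1)/(57+19−2) = 56/74 = 0.757.
Mean = 57/(57+19) = 57/76 = 0.750.
This is the posterior mode — the MAP estimate.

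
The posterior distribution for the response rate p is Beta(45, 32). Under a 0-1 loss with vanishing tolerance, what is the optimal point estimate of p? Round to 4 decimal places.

0.5867

Mode = (45−1)/(45+32−2) = 44/75 = 0.5867.
Mean = 45/(45+32) = 45/77 = 0.5844.
This is the posterior mode — the MAP estimate.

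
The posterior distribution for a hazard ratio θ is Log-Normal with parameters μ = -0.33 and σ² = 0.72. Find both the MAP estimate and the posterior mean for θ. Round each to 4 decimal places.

MAP = 0.3499, posterior mean = 1.0305

Mode = exp(μ − σ²) = exp(-1.05) = 0.3499.
Mean = exp(μ + σ²/2) = exp(0.030) = 1.0305.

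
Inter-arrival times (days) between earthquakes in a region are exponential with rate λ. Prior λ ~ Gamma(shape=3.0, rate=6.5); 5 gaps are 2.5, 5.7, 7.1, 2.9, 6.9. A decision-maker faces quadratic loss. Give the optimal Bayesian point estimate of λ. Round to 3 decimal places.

0.253

Σ times = 25.1. Posterior: Gamma(shape = 3.0+5 = 8.0, rate = 6.5+25.1 = 31.6).
Mode = (α−1)/β = 7.0/31.6 = 0.222.
Mean = α/β = 8.0/31.6 = 0.253.
Quadratic loss ⇒ the optimal estimator is the posterior mean.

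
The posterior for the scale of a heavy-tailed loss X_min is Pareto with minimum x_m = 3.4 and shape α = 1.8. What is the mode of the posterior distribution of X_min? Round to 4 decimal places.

The Pareto density is strictly decreasing on [x_m, ∞), so the mode is x_m = 3.4000.
Mean = α·x_m/(α−1) = 1.8·3.4/0.8 = 7.6500.
This is the posterior mode — the MAP estimate.

3.4000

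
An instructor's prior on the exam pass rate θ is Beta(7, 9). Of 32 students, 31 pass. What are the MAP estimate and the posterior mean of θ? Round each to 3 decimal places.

Posterior: Beta(7+31, 9+1) = Beta(38, 10).
Mode = (38−1)/(38+10−2) = 37/46 = 0.804.
Mean = 38/(38+10) = 38/48 = 0.792.

MAP = 0.804, posterior mean = 0.792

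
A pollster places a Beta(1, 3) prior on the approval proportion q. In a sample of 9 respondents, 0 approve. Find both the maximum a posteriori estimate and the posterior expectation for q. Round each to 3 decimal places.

MAP = 0.000; posterior mean = 0.077

Posterior: Beta(1+0, 3+9) = Beta(1, 12).
Since α = 1 ≤ 1 and β > 1, the Beta density is monotone decreasing on [0,1]; the mode is at 0.
Mean = 1/(1+12) = 0.077.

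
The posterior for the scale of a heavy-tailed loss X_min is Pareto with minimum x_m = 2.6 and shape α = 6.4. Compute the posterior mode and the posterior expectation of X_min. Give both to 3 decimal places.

The Pareto density is strictly decreasing on [x_m, ∞), so the mode is x_m = 2.600.
Mean = α·x_m/(α−1) = 6.4·2.6/5.4 = 3.081.

X_min_MAP = 2.600, E[X_min|data] = 3.081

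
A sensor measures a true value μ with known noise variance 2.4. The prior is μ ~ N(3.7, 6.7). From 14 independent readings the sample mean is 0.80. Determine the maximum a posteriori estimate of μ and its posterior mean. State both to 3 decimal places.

maximum a posteriori estimate = 0.872, posterior mean = 0.872

Posterior for μ is Normal. Precision-weighted mean: (1/6.7·3.7 + 14/2.4·0.80) / (1/6.7 + 14/2.4) = 0.872.
A Normal posterior is symmetric, so mode = mean.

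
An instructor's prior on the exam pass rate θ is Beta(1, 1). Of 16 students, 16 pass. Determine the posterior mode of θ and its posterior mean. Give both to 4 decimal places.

θ_MAP = 1.0000, E[θ|data] = 0.9444

Posterior: Beta(1+16, 1+0) = Beta(17, 1).
Since β = 1 ≤ 1 and α > 1, the Beta density is monotone increasing on [0,1]; the mode is at 1.
Mean = 17/(17+1) = 0.9444.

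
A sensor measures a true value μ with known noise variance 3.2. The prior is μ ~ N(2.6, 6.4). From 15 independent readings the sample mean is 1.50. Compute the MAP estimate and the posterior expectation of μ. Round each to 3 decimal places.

Posterior for μ is Normal. Precision-weighted mean: (1/6.4·2.6 + 15/3.2·1.50) / (1/6.4 + 15/3.2) = 1.535.
A Normal posterior is symmetric, so mode = mean.

MAP: 1.535. Posterior mean: 1.535.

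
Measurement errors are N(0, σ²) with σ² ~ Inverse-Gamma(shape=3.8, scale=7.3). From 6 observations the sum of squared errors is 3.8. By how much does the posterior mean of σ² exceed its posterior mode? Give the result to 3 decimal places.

Posterior: Inverse-Gamma(shape = 3.8+6/2 = 6.8, scale = 7.3+3.8/2 = 9.2).
Mode = β/(α+1) = 9.2/7.8 = 1.179.
Mean = β/(α−1) = 9.2/5.8 = 1.586.
Difference = 1.586 − 1.179 = 0.407.

0.407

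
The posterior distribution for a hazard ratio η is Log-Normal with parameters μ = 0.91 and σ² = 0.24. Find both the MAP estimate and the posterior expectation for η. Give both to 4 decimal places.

Mode = exp(μ − σ²) = exp(0.67) = 1.9542.
Mean = exp(μ + σ²/2) = exp(1.030) = 2.8011.

η_MAP = 1.9542, E[η|data] = 2.8011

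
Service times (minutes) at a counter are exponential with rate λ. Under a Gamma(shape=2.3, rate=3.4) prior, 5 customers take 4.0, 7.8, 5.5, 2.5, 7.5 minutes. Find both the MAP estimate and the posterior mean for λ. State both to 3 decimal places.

λ_MAP = 0.205, E[λ|data] = 0.238

Σ times = 27.3. Posterior: Gamma(shape = 2.3+5 = 7.3, rate = 3.4+27.3 = 30.7).
Mode = (α−1)/β = 6.3/30.7 = 0.205.
Mean = α/β = 7.3/30.7 = 0.238.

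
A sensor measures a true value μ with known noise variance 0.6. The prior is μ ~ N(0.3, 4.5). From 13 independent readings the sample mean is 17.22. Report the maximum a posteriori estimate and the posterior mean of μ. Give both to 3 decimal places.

μ_MAP = 17.048, E[μ|data] = 17.048

Posterior for μ is Normal. Precision-weighted mean: (1/4.5·0.3 + 13/0.6·17.22) / (1/4.5 + 13/0.6) = 17.048.
A Normal posterior is symmetric, so mode = mean.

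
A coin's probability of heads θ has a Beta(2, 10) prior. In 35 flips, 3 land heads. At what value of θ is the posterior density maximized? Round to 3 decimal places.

0.089

Posterior: Beta(2+3, 10+32) = Beta(5, 42).
Mode = (5−1)/(5+42−2) = 4/45 = 0.089.
Mean = 5/(5+42) = 5/47 = 0.106.
This is the posterior mode — the MAP estimate.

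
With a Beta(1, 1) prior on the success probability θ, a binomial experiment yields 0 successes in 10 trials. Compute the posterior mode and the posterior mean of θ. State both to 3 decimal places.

θ_MAP = 0.000, E[θ|data] = 0.083

Posterior: Beta(1+0, 1+10) = Beta(1, 11).
Since α = 1 ≤ 1 and β > 1, the Beta density is monotone decreasing on [0,1]; the mode is at 0.
Mean = 1/(1+11) = 0.083.
Mean > mode: the posterior has a right tail.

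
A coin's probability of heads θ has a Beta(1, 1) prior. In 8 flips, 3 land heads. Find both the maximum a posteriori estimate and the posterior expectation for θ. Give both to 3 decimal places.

MAP = 0.375; posterior mean = 0.400

Posterior: Beta(1+3, 1+5) = Beta(4, 6).
Mode = (4−1)/(4+6−2) = 3/8 = 0.375.
Mean = 4/(4+6) = 4/10 = 0.400.
The mean is pulled above the mode by the posterior's right skew.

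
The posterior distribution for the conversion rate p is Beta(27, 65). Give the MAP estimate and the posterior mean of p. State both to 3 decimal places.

Mode = (27−1)/(27+65−2) = 26/90 = 0.289.
Mean = 27/(27+65) = 27/92 = 0.293.

MAP estimate = 0.289, posterior mean = 0.293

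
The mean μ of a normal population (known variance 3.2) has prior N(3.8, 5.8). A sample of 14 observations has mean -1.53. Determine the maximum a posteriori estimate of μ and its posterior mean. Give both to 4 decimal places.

MAP: -1.3279. Posterior mean: -1.3279.

Posterior for μ is Normal. Precision-weighted mean: (1/5.8·3.8 + 14/3.2·-1.53) / (1/5.8 + 14/3.2) = -1.3279.
A Normal posterior is symmetric, so mode = mean.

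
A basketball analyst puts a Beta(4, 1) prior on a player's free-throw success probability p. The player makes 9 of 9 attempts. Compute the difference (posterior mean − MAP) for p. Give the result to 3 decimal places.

Posterior: Beta(4+9, 1+0) = Beta(13, 1).
Since β = 1 ≤ 1 and α > 1, the Beta density is monotone increasing on [0,1]; the mode is at 1.
Mean = 13/(13+1) = 0.929.
Difference = 0.929 − 1.000 = -0.071.

-0.071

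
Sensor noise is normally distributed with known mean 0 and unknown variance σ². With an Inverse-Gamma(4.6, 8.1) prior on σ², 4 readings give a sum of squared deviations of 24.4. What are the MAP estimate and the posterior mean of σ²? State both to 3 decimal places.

Posterior: Inverse-Gamma(shape = 4.6+4/2 = 6.6, scale = 8.1+24.4/2 = 20.3).
Mode = β/(α+1) = 20.3/7.6 = 2.671.
Mean = β/(α−1) = 20.3/5.6 = 3.625.

MAP = 2.671; posterior mean = 3.625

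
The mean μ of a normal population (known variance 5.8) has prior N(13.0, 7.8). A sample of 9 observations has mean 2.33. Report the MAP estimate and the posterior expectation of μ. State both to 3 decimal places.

MAP = 3.144; posterior mean = 3.144

Posterior for μ is Normal. Precision-weighted mean: (1/7.8·13.0 + 9/5.8·2.33) / (1/7.8 + 9/5.8) = 3.144.
A Normal posterior is symmetric, so mode = mean.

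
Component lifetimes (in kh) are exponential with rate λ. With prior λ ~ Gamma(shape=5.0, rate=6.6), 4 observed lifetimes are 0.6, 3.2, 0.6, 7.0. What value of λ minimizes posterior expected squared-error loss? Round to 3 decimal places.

Σ times = 11.4. Posterior: Gamma(shape = 5.0+4 = 9.0, rate = 6.6+11.4 = 18.0).
Mode = (α−1)/β = 8.0/18.0 = 0.444.
Mean = α/β = 9.0/18.0 = 0.500.
Squared-error loss ⇒ the optimal estimator is the posterior mean.

0.500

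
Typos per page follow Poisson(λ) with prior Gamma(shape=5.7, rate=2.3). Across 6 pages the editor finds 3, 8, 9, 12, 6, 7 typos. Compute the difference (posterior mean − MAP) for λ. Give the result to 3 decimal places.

0.120

Σ counts = 45. Posterior: Gamma(shape = 5.7+45 = 50.7, rate = 2.3+6 = 8.3).
Mode = (α−1)/β = 49.7/8.3 = 5.988.
Mean = α/β = 50.7/8.3 = 6.108.
Difference = 6.108 − 5.988 = 0.120.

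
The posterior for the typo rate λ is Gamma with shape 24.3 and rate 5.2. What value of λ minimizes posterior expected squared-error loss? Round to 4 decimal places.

4.6731

Mode = (α−1)/β = 23.3/5.2 = 4.4808.
Mean = α/β = 24.3/5.2 = 4.6731.
Squared-error loss ⇒ the optimal estimator is the posterior mean.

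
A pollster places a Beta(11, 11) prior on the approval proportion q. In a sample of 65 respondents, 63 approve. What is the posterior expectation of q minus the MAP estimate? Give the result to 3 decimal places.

Posterior: Beta(11+63, 11+2) = Beta(74, 13).
Mode = (74−1)/(74+13−2) = 73/85 = 0.859.
Mean = 74/(74+13) = 74/87 = 0.851.
Difference = 0.851 − 0.859 = -0.008.

-0.008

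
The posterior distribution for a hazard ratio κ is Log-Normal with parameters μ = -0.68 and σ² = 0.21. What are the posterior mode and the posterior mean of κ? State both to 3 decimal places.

Mode = exp(μ − σ²) = exp(-0.89) = 0.411.
Mean = exp(μ + σ²/2) = exp(-0.575) = 0.563.

MAP = 0.411; posterior mean = 0.563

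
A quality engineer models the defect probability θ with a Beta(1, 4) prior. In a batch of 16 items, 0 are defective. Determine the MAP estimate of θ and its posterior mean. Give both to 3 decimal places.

θ_MAP = 0.000, E[θ|data] = 0.048

Posterior: Beta(1+0, 4+16) = Beta(1, 20).
Since α = 1 ≤ 1 and β > 1, the Beta density is monotone decreasing on [0,1]; the mode is at 0.
Mean = 1/(1+20) = 0.048.
Right-skewed posterior ⇒ mode < mean.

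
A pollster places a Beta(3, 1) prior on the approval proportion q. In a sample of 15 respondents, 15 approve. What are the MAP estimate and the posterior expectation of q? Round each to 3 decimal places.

MAP = 1.000; posterior mean = 0.947

Posterior: Beta(3+15, 1+0) = Beta(18, 1).
Since β = 1 ≤ 1 and α > 1, the Beta density is monotone increasing on [0,1]; the mode is at 1.
Mean = 18/(18+1) = 0.947.
Left-skewed posterior ⇒ mean < mode.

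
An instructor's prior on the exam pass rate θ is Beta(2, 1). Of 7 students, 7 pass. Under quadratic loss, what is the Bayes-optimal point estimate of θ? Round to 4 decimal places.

Posterior: Beta(2+7, 1+0) = Beta(9, 1).
Since β = 1 ≤ 1 and α > 1, the Beta density is monotone increasing on [0,1]; the mode is at 1.
Mean = 9/(9+1) = 0.9000.
Quadratic loss ⇒ the optimal estimator is the posterior mean.

0.9000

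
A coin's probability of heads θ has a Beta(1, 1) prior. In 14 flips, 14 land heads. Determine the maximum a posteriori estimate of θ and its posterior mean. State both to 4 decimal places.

θ_MAP = 1.0000, E[θ|data] = 0.9375

Posterior: Beta(1+14, 1+0) = Beta(15, 1).
Since β = 1 ≤ 1 and α > 1, the Beta density is monotone increasing on [0,1]; the mode is at 1.
Mean = 15/(15+1) = 0.9375.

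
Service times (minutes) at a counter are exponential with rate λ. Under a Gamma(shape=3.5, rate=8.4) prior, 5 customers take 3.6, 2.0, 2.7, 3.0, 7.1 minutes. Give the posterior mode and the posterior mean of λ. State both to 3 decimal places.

Σ times = 18.4. Posterior: Gamma(shape = 3.5+5 = 8.5, rate = 8.4+18.4 = 26.8).
Mode = (α−1)/β = 7.5/26.8 = 0.280.
Mean = α/β = 8.5/26.8 = 0.317.

posterior mode = 0.280, posterior mean = 0.317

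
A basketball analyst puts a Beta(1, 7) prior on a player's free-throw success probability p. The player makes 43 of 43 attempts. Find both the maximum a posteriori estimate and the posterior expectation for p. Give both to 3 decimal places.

p_MAP = 0.878, E[p|data] = 0.863

Posterior: Beta(1+43, 7+0) = Beta(44, 7).
Mode = (44−1)/(44+7−2) = 43/49 = 0.878.
Mean = 44/(44+7) = 44/51 = 0.863.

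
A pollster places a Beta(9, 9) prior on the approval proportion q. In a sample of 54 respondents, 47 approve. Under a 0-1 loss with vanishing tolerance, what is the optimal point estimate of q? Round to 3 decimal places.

0.786

Posterior: Beta(9+47, 9+7) = Beta(56, 16).
Mode = (56−1)/(56+16−2) = 55/70 = 0.786.
Mean = 56/(56+16) = 56/72 = 0.778.
This is the posterior mode — the MAP estimate.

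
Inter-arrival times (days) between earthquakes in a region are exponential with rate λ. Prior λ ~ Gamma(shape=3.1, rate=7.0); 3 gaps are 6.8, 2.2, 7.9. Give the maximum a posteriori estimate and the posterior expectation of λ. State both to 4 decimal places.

Σ times = 16.9. Posterior: Gamma(shape = 3.1+3 = 6.1, rate = 7.0+16.9 = 23.9).
Mode = (α−1)/β = 5.1/23.9 = 0.2134.
Mean = α/β = 6.1/23.9 = 0.2552.
Mean > mode: the posterior has a right tail.

λ_MAP = 0.2134, E[λ|data] = 0.2552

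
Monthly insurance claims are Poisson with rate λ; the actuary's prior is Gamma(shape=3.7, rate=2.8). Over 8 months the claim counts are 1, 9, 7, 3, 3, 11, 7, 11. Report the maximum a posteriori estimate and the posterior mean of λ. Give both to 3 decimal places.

Σ counts = 52. Posterior: Gamma(shape = 3.7+52 = 55.7, rate = 2.8+8 = 10.8).
Mode = (α−1)/β = 54.7/10.8 = 5.065.
Mean = α/β = 55.7/10.8 = 5.157.

MAP = 5.065, posterior mean = 5.157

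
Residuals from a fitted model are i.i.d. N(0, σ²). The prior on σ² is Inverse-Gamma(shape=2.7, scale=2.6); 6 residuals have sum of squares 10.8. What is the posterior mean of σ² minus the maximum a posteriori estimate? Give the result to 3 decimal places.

Posterior: Inverse-Gamma(shape = 2.7+6/2 = 5.7, scale = 2.6+10.8/2 = 8.0).
Mode = β/(α+1) = 8.0/6.7 = 1.194.
Mean = β/(α−1) = 8.0/4.7 = 1.702.
Difference = 1.702 − 1.194 = 0.508.

0.508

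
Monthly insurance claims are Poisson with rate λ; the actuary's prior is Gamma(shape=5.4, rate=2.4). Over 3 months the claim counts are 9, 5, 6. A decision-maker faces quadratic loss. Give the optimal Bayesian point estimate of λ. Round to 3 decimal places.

4.704

Σ counts = 20. Posterior: Gamma(shape = 5.4+20 = 25.4, rate = 2.4+3 = 5.4).
Mode = (α−1)/β = 24.4/5.4 = 4.519.
Mean = α/β = 25.4/5.4 = 4.704.
Quadratic loss ⇒ the optimal estimator is the posterior mean.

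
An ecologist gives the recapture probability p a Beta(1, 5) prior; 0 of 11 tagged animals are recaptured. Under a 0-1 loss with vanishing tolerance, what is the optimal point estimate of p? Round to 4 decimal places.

0.0000

Posterior: Beta(1+0, 5+11) = Beta(1, 16).
Since α = 1 ≤ 1 and β > 1, the Beta density is monotone decreasing on [0,1]; the mode is at 0.
Mean = 1/(1+16) = 0.0588.
This is the posterior mode — the MAP estimate.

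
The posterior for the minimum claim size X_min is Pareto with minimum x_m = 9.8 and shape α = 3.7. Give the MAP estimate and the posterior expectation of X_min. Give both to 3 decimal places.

The Pareto density is strictly decreasing on [x_m, ∞), so the mode is x_m = 9.800.
Mean = α·x_m/(α−1) = 3.7·9.8/2.7 = 13.430.
Right-skewed posterior ⇒ mode < mean.

MAP = 9.800; posterior mean = 13.430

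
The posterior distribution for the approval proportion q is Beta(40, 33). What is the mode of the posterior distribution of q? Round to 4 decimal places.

0.5493

Mode = (40−1)/(40+33−2) = 39/71 = 0.5493.
Mean = 40/(40+33) = 40/73 = 0.5479.
This is the posterior mode — the MAP estimate.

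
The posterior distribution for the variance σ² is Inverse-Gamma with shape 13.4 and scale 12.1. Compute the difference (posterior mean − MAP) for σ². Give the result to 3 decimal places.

Mode = β/(α+1) = 12.1/14.4 = 0.840.
Mean = β/(α−1) = 12.1/12.4 = 0.976.
Difference = 0.976 − 0.840 = 0.136.
Right-skewed posterior ⇒ mode < mean.

0.136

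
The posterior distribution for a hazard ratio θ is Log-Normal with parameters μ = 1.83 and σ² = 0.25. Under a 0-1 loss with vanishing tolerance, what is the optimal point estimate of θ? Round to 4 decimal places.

4.8550

Mode = exp(μ − σ²) = exp(1.58) = 4.8550.
Mean = exp(μ + σ²/2) = exp(1.955) = 7.0639.
This is the posterior mode — the MAP estimate.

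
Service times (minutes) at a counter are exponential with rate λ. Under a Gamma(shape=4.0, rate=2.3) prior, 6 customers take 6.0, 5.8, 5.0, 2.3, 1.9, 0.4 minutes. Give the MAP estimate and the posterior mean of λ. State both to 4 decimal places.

MAP estimate = 0.3797, posterior mean = 0.4219

Σ times = 21.4. Posterior: Gamma(shape = 4.0+6 = 10.0, rate = 2.3+21.4 = 23.7).
Mode = (α−1)/β = 9.0/23.7 = 0.3797.
Mean = α/β = 10.0/23.7 = 0.4219.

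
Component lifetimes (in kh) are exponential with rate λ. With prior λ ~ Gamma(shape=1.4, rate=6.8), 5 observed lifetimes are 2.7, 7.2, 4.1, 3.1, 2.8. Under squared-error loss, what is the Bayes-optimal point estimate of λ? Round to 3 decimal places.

Σ times = 19.9. Posterior: Gamma(shape = 1.4+5 = 6.4, rate = 6.8+19.9 = 26.7).
Mode = (α−1)/β = 5.4/26.7 = 0.202.
Mean = α/β = 6.4/26.7 = 0.240.
Squared-error loss ⇒ the optimal estimator is the posterior mean.

0.240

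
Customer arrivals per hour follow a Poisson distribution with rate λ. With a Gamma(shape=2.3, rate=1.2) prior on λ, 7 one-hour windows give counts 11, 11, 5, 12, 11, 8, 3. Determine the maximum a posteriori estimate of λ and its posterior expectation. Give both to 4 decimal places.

MAP = 7.5976, posterior mean = 7.7195

Σ counts = 61. Posterior: Gamma(shape = 2.3+61 = 63.3, rate = 1.2+7 = 8.2).
Mode = (α−1)/β = 62.3/8.2 = 7.5976.
Mean = α/β = 63.3/8.2 = 7.7195.
The posterior is right-skewed, so the mean exceeds the mode.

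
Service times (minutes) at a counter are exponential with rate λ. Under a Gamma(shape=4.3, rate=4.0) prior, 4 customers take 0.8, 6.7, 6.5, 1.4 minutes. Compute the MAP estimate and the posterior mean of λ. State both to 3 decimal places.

MAP = 0.376, posterior mean = 0.428

Σ times = 15.4. Posterior: Gamma(shape = 4.3+4 = 8.3, rate = 4.0+15.4 = 19.4).
Mode = (α−1)/β = 7.3/19.4 = 0.376.
Mean = α/β = 8.3/19.4 = 0.428.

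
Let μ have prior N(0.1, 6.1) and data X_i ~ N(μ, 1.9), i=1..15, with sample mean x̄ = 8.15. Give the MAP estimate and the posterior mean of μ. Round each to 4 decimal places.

Posterior for μ is Normal. Precision-weighted mean: (1/6.1·0.1 + 15/1.9·8.15) / (1/6.1 + 15/1.9) = 7.9862.
A Normal posterior is symmetric, so mode = mean.

MAP estimate = 7.9862, posterior mean = 7.9862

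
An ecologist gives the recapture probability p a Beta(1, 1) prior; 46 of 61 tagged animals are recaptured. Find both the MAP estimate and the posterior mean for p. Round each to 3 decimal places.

MAP = 0.754, posterior mean = 0.746

Posterior: Beta(1+46, 1+15) = Beta(47, 16).
Mode = (47−1)/(47+16−2) = 46/61 = 0.754.
With a flat prior the MAP equals the MLE, 46/61.
Mean = 47/(47+16) = 47/63 = 0.746.
Left-skewed posterior ⇒ mean < mode.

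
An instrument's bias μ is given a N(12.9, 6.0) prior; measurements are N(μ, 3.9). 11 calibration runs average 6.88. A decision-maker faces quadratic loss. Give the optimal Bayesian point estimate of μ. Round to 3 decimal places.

Posterior for μ is Normal. Precision-weighted mean: (1/6.0·12.9 + 11/3.9·6.88) / (1/6.0 + 11/3.9) = 7.216.
A Normal posterior is symmetric, so mode = mean.
Quadratic loss ⇒ the optimal estimator is the posterior mean.

7.216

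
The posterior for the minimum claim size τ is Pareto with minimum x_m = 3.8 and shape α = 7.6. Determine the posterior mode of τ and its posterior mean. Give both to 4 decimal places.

The Pareto density is strictly decreasing on [x_m, ∞), so the mode is x_m = 3.8000.
Mean = α·x_m/(α−1) = 7.6·3.8/6.6 = 4.3758.
Mean > mode: the posterior has a right tail.

MAP = 3.8000; posterior mean = 4.3758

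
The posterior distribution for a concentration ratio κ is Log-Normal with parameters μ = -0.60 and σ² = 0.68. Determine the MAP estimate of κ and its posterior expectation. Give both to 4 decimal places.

Mode = exp(μ − σ²) = exp(-1.28) = 0.2780.
Mean = exp(μ + σ²/2) = exp(-0.260) = 0.7711.
Mean > mode: the posterior has a right tail.

MAP: 0.2780. Posterior mean: 0.7711.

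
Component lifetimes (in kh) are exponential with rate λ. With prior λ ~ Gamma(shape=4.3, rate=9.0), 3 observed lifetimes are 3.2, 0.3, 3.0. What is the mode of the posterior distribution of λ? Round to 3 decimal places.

0.406

Σ times = 6.5. Posterior: Gamma(shape = 4.3+3 = 7.3, rate = 9.0+6.5 = 15.5).
Mode = (α−1)/β = 6.3/15.5 = 0.406.
Mean = α/β = 7.3/15.5 = 0.471.
This is the posterior mode — the MAP estimate.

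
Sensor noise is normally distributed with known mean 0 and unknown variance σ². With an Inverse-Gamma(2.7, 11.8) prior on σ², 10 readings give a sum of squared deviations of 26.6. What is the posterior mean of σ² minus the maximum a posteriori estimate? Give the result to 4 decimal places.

Posterior: Inverse-Gamma(shape = 2.7+10/2 = 7.7, scale = 11.8+26.6/2 = 25.1).
Mode = β/(α+1) = 25.1/8.7 = 2.8851.
Mean = β/(α−1) = 25.1/6.7 = 3.7463.
Difference = 3.7463 − 2.8851 = 0.8612.

0.8612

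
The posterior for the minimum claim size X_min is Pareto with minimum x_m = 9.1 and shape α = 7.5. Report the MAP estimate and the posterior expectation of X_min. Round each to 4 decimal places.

MAP estimate = 9.1000, posterior expectation = 10.5000

The Pareto density is strictly decreasing on [x_m, ∞), so the mode is x_m = 9.1000.
Mean = α·x_m/(α−1) = 7.5·9.1/6.5 = 10.5000.
Mean > mode: the posterior has a right tail.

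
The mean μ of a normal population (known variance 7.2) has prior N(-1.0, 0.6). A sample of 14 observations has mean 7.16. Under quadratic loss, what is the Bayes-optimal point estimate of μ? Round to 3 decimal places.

3.394

Posterior for μ is Normal. Precision-weighted mean: (1/0.6·-1.0 + 14/7.2·7.16) / (1/0.6 + 14/7.2) = 3.394.
A Normal posterior is symmetric, so mode = mean.
Quadratic loss ⇒ the optimal estimator is the posterior mean.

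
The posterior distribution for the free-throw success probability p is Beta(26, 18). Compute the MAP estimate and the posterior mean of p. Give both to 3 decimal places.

Mode = (26−1)/(26+18−2) = 25/42 = 0.595.
Mean = 26/(26+18) = 26/44 = 0.591.

MAP: 0.595. Posterior mean: 0.591.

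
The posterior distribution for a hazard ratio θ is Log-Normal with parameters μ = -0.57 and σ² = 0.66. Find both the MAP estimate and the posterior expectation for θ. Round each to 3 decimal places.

Mode = exp(μ − σ²) = exp(-1.23) = 0.292.
Mean = exp(μ + σ²/2) = exp(-0.240) = 0.787.

MAP estimate = 0.292, posterior expectation = 0.787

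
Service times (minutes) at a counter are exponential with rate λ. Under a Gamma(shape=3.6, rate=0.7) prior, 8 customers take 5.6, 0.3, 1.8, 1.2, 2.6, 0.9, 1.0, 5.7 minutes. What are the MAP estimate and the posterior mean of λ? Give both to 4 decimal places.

MAP = 0.5354, posterior mean = 0.5859

Σ times = 19.1. Posterior: Gamma(shape = 3.6+8 = 11.6, rate = 0.7+19.1 = 19.8).
Mode = (α−1)/β = 10.6/19.8 = 0.5354.
Mean = α/β = 11.6/19.8 = 0.5859.
The mean is pulled above the mode by the posterior's right skew.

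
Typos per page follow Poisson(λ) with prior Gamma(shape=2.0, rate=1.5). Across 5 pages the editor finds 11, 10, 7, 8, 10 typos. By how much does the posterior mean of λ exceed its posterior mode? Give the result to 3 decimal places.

Σ counts = 46. Posterior: Gamma(shape = 2.0+46 = 48.0, rate = 1.5+5 = 6.5).
Mode = (α−1)/β = 47.0/6.5 = 7.231.
Mean = α/β = 48.0/6.5 = 7.385.
Difference = 7.385 − 7.231 = 0.154.
Right-skewed posterior ⇒ mode < mean.

0.154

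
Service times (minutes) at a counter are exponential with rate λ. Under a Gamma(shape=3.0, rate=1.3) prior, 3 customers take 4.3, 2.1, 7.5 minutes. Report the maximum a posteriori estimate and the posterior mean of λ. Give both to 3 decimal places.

Σ times = 13.9. Posterior: Gamma(shape = 3.0+3 = 6.0, rate = 1.3+13.9 = 15.2).
Mode = (α−1)/β = 5.0/15.2 = 0.329.
Mean = α/β = 6.0/15.2 = 0.395.
Mean > mode: the posterior has a right tail.

λ_MAP = 0.329, E[λ|data] = 0.395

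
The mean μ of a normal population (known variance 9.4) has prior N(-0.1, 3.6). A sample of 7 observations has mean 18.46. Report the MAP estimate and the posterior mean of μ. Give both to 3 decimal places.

Posterior for μ is Normal. Precision-weighted mean: (1/3.6·-0.1 + 7/9.4·18.46) / (1/3.6 + 7/9.4) = 13.418.
A Normal posterior is symmetric, so mode = mean.

MAP: 13.418. Posterior mean: 13.418.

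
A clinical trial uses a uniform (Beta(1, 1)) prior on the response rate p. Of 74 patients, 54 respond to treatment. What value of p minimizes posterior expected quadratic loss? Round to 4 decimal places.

0.7237

Posterior: Beta(1+54, 1+20) = Beta(55, 21).
Mode = (55−1)/(55+21−2) = 54/74 = 0.7297.
With a flat prior the MAP equals the MLE, 54/74.
Mean = 55/(55+21) = 55/76 = 0.7237.
Quadratic loss ⇒ the optimal estimator is the posterior mean.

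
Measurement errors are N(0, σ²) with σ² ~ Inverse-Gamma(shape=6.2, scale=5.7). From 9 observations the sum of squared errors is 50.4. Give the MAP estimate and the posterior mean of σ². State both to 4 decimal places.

σ²_MAP = 2.6410, E[σ²|data] = 3.1856

Posterior: Inverse-Gamma(shape = 6.2+9/2 = 10.7, scale = 5.7+50.4/2 = 30.9).
Mode = β/(α+1) = 30.9/11.7 = 2.6410.
Mean = β/(α−1) = 30.9/9.7 = 3.1856.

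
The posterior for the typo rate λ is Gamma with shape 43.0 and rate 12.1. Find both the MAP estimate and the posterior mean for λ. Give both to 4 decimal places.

Mode = (α−1)/β = 42.0/12.1 = 3.4711.
Mean = α/β = 43.0/12.1 = 3.5537.

MAP = 3.4711, posterior mean = 3.5537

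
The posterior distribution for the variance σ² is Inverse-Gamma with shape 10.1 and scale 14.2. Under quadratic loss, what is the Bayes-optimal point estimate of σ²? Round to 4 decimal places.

1.5604

Mode = β/(α+1) = 14.2/11.1 = 1.2793.
Mean = β/(α−1) = 14.2/9.1 = 1.5604.
Quadratic loss ⇒ the optimal estimator is the posterior mean.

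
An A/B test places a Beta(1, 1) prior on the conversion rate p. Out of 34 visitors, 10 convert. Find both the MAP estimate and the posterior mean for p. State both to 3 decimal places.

Posterior: Beta(1+10, 1+24) = Beta(11, 25).
Mode = (11−1)/(11+25−2) = 10/34 = 0.294.
Mean = 11/(11+25) = 11/36 = 0.306.

MAP estimate = 0.294, posterior mean = 0.306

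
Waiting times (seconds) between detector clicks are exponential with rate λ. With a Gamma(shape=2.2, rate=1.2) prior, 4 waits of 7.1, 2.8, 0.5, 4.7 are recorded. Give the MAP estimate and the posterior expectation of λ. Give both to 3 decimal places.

MAP = 0.319, posterior mean = 0.380

Σ times = 15.1. Posterior: Gamma(shape = 2.2+4 = 6.2, rate = 1.2+15.1 = 16.3).
Mode = (α−1)/β = 5.2/16.3 = 0.319.
Mean = α/β = 6.2/16.3 = 0.380.
The mean is pulled above the mode by the posterior's right skew.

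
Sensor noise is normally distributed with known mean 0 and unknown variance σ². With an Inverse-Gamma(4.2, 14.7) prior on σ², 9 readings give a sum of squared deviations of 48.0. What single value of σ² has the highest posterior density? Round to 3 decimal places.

Posterior: Inverse-Gamma(shape = 4.2+9/2 = 8.7, scale = 14.7+48.0/2 = 38.7).
Mode = β/(α+1) = 38.7/9.7 = 3.990.
Mean = β/(α−1) = 38.7/7.7 = 5.026.
This is the posterior mode — the MAP estimate.

3.990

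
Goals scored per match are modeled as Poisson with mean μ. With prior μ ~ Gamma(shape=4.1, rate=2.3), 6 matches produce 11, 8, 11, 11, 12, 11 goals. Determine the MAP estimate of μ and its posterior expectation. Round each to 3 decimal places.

MAP: 8.084. Posterior mean: 8.205.

Σ counts = 64. Posterior: Gamma(shape = 4.1+64 = 68.1, rate = 2.3+6 = 8.3).
Mode = (α−1)/β = 67.1/8.3 = 8.084.
Mean = α/β = 68.1/8.3 = 8.205.
Mean > mode: the posterior has a right tail.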